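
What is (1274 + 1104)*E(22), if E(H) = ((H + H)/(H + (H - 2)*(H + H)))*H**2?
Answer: 56144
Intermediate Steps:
E(H) = 2*H**3/(H + 2*H*(-2 + H)) (E(H) = ((2*H)/(H + (-2 + H)*(2*H)))*H**2 = ((2*H)/(H + 2*H*(-2 + H)))*H**2 = (2*H/(H + 2*H*(-2 + H)))*H**2 = 2*H**3/(H + 2*H*(-2 + H)))
(1274 + 1104)*E(22) = (1274 + 1104)*(2*22**2/(-3 + 2*22)) = 2378*(2*484/(-3 + 44)) = 2378*(2*484/41) = 2378*(2*484*(1/41)) = 2378*(968/41) = 56144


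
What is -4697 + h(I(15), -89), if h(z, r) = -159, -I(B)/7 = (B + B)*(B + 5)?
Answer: -4856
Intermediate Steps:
I(B) = -14*B*(5 + B) (I(B) = -7*(B + B)*(B + 5) = -7*2*B*(5 + B) = -14*B*(5 + B))
-4697 + h(I(15), -89) = -4697 - 159 = -4856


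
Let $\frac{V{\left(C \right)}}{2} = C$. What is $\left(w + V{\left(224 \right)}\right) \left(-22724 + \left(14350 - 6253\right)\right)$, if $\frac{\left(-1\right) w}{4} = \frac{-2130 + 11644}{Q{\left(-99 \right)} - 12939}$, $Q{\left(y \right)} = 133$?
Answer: $- \frac{42236515644}{6403} \approx -6.5964 \cdot 10^{6}$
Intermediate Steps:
$V{\left(C \right)} = 2 C$
$w = \frac{19028}{6403}$ ($w = - 4 \frac{-2130 + 11644}{133 - 12939} = - 4 \frac{9514}{-12806} = - 4 \cdot 9514 \left(- \frac{1}{12806}\right) = \left(-4\right) \left(- \frac{4757}{6403}\right) = \frac{19028}{6403} \approx 2.9717$)
$\left(w + V{\left(224 \right)}\right) \left(-22724 + \left(14350 - 6253\right)\right) = \left(\frac{19028}{6403} + 2 \cdot 224\right) \left(-22724 + \left(14350 - 6253\right)\right) = \left(\frac{19028}{6403} + 448\right) \left(-22724 + 8097\right) = \frac{2887572}{6403} \left(-14627\right) = - \frac{42236515644}{6403}$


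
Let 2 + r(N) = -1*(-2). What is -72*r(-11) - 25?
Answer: -25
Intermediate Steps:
r(N) = 0 (r(N) = -2 - 1*(-2) = -2 + 2 = 0)
-72*r(-11) - 25 = -72*0 - 25 = 0 - 25 = -25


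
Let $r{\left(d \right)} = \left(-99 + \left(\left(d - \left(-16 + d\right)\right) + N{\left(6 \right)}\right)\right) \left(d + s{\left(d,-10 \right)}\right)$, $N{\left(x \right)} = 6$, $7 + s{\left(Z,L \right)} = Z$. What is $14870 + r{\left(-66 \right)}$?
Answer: $25573$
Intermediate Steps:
$s{\left(Z,L \right)} = -7 + Z$
$r{\left(d \right)} = 539 - 154 d$ ($r{\left(d \right)} = \left(-99 + \left(\left(d - \left(-16 + d\right)\right) + 6\right)\right) \left(d + \left(-7 + d\right)\right) = \left(-99 + \left(16 + 6\right)\right) \left(-7 + 2 d\right) = \left(-99 + 22\right) \left(-7 + 2 d\right) = - 77 \left(-7 + 2 d\right) = 539 - 154 d$)
$14870 + r{\left(-66 \right)} = 14870 + \left(539 - -10164\right) = 14870 + \left(539 + 10164\right) = 14870 + 10703 = 25573$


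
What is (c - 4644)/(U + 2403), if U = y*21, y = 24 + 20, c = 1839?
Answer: -935/1109 ≈ -0.84310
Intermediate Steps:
y = 44
U = 924 (U = 44*21 = 924)
(c - 4644)/(U + 2403) = (1839 - 4644)/(924 + 2403) = -2805/3327 = -2805*1/3327 = -935/1109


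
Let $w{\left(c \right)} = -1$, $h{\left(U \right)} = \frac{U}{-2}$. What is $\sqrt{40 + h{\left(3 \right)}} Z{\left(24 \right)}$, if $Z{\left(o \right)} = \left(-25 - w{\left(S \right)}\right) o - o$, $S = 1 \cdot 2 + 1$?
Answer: $- 300 \sqrt{154} \approx -3722.9$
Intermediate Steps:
$h{\left(U \right)} = - \frac{U}{2}$ ($h{\left(U \right)} = U \left(- \frac{1}{2}\right) = - \frac{U}{2}$)
$S = 3$ ($S = 2 + 1 = 3$)
$Z{\left(o \right)} = - 25 o$ ($Z{\left(o \right)} = \left(-25 - -1\right) o - o = \left(-25 + 1\right) o - o = - 24 o - o = - 25 o$)
$\sqrt{40 + h{\left(3 \right)}} Z{\left(24 \right)} = \sqrt{40 - \frac{3}{2}} \left(\left(-25\right) 24\right) = \sqrt{40 - \frac{3}{2}} \left(-600\right) = \sqrt{\frac{77}{2}} \left(-600\right) = \frac{\sqrt{154}}{2} \left(-600\right) = - 300 \sqrt{154}$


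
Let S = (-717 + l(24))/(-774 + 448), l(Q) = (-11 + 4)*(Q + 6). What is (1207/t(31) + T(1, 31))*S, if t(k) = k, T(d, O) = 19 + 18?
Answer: 1091079/5053 ≈ 215.93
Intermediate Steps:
l(Q) = -42 - 7*Q (l(Q) = -7*(6 + Q) = -42 - 7*Q)
T(d, O) = 37
S = 927/326 (S = (-717 + (-42 - 7*24))/(-774 + 448) = (-717 + (-42 - 168))/(-326) = (-717 - 210)*(-1/326) = -927*(-1/326) = 927/326 ≈ 2.8436)
(1207/t(31) + T(1, 31))*S = (1207/31 + 37)*(927/326) = (2354/31)*(927/326) = 1091079/5053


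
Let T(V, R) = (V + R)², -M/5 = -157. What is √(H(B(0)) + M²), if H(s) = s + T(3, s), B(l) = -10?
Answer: 2*√154066 ≈ 785.02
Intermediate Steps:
M = 785 (M = -5*(-157) = 785)
T(V, R) = (R + V)²
H(s) = s + (3 + s)² (H(s) = s + (s + 3)² = s + (3 + s)²)
√(H(B(0)) + M²) = √((-10 + (3 - 10)²) + 785²) = √((-10 + (-7)²) + 616225) = √((-10 + 49) + 616225) = √(39 + 616225) = √616264 = 2*√154066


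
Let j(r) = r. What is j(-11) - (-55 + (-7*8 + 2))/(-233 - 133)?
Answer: -4135/366 ≈ -11.298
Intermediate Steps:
j(-11) - (-55 + (-7*8 + 2))/(-233 - 133) = -11 - (-55 + (-7*8 + 2))/(-233 - 133) = -11 - (-55 + (-56 + 2))/(-366) = -11 - (-55 - 54)*(-1)/366 = -11 - (-109)*(-1)/366 = -11 - 1*109/366 = -11 - 109/366 = -4135/366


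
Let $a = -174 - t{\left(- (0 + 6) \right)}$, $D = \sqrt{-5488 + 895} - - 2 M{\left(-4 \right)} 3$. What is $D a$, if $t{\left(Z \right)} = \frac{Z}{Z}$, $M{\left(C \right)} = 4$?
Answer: $-4200 - 175 i \sqrt{4593} \approx -4200.0 - 11860.0 i$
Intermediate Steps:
$t{\left(Z \right)} = 1$
$D = 24 + i \sqrt{4593}$ ($D = \sqrt{-5488 + 895} - \left(-2\right) 4 \cdot 3 = \sqrt{-4593} - \left(-8\right) 3 = i \sqrt{4593} - -24 = i \sqrt{4593} + 24 = 24 + i \sqrt{4593} \approx 24.0 + 67.772 i$)
$a = -175$ ($a = -174 - 1 = -175$)
$D a = \left(24 + i \sqrt{4593}\right) \left(-175\right) = -4200 - 175 i \sqrt{4593}$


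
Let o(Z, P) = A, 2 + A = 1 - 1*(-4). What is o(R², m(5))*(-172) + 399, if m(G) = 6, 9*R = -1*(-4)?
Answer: -117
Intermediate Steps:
R = 4/9 (R = (-1*(-4))/9 = (⅑)*4 = 4/9 ≈ 0.44444)
A = 3 (A = -2 + (1 - 1*(-4)) = -2 + (1 + 4) = -2 + 5 = 3)
o(Z, P) = 3
o(R², m(5))*(-172) + 399 = 3*(-172) + 399 = -516 + 399 = -117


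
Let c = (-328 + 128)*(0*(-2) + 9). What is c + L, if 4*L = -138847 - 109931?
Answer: -127989/2 ≈ -63995.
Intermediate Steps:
c = -1800 (c = -200*(0 + 9) = -200*9 = -1800)
L = -124389/2 (L = (-138847 - 109931)/4 = (1/4)*(-248778) = -124389/2 ≈ -62195.)
c + L = -1800 - 124389/2 = -127989/2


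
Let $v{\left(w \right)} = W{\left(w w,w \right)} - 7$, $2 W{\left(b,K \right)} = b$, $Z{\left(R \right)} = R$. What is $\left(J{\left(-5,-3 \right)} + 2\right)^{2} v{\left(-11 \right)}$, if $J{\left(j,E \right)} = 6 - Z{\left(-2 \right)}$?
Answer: $5350$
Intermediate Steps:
$W{\left(b,K \right)} = \frac{b}{2}$
$J{\left(j,E \right)} = 8$ ($J{\left(j,E \right)} = 6 - -2 = 6 + 2 = 8$)
$v{\left(w \right)} = -7 + \frac{w^{2}}{2}$ ($v{\left(w \right)} = \frac{w w}{2} - 7 = \frac{w^{2}}{2} - 7 = -7 + \frac{w^{2}}{2}$)
$\left(J{\left(-5,-3 \right)} + 2\right)^{2} v{\left(-11 \right)} = \left(8 + 2\right)^{2} \left(-7 + \frac{\left(-11\right)^{2}}{2}\right) = 10^{2} \left(-7 + \frac{1}{2} \cdot 121\right) = 100 \left(-7 + \frac{121}{2}\right) = 100 \cdot \frac{107}{2} = 5350$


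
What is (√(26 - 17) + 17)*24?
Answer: 480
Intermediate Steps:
(√(26 - 17) + 17)*24 = (√9 + 17)*24 = (3 + 17)*24 = 20*24 = 480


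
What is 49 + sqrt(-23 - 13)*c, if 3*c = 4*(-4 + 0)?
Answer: 49 - 32*I ≈ 49.0 - 32.0*I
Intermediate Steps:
c = -16/3 (c = (4*(-4 + 0))/3 = (4*(-4))/3 = (1/3)*(-16) = -16/3 ≈ -5.3333)
49 + sqrt(-23 - 13)*c = 49 + sqrt(-23 - 13)*(-16/3) = 49 + sqrt(-36)*(-16/3) = 49 + (6*I)*(-16/3) = 49 - 32*I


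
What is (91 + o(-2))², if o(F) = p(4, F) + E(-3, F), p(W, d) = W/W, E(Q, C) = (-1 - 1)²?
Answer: 9216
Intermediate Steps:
E(Q, C) = 4 (E(Q, C) = (-2)² = 4)
p(W, d) = 1
o(F) = 5 (o(F) = 1 + 4 = 5)
(91 + o(-2))² = (91 + 5)² = 96² = 9216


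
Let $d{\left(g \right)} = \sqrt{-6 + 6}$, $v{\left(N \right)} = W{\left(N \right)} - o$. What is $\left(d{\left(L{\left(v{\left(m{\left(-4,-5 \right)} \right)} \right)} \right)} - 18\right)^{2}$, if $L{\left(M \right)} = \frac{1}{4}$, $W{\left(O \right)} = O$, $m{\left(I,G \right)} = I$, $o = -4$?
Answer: $324$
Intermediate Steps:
$v{\left(N \right)} = 4 + N$ ($v{\left(N \right)} = N - -4 = N + 4 = 4 + N$)
$L{\left(M \right)} = \frac{1}{4}$
$d{\left(g \right)} = 0$ ($d{\left(g \right)} = \sqrt{0} = 0$)
$\left(d{\left(L{\left(v{\left(m{\left(-4,-5 \right)} \right)} \right)} \right)} - 18\right)^{2} = \left(0 - 18\right)^{2} = \left(-18\right)^{2} = 324$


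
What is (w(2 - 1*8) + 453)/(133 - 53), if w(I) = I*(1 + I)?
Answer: 483/80 ≈ 6.0375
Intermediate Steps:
(w(2 - 1*8) + 453)/(133 - 53) = ((2 - 1*8)*(1 + (2 - 1*8)) + 453)/(133 - 53) = ((2 - 8)*(1 + (2 - 8)) + 453)/80 = (-6*(1 - 6) + 453)*(1/80) = (-6*(-5) + 453)*(1/80) = (30 + 453)*(1/80) = 483*(1/80) = 483/80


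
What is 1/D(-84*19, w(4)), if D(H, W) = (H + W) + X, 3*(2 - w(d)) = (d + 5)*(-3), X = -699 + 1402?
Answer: -1/882 ≈ -0.0011338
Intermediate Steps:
X = 703
w(d) = 7 + d (w(d) = 2 - (d + 5)*(-3)/3 = 2 - (5 + d)*(-3)/3 = 2 - (-15 - 3*d)/3 = 2 + (5 + d) = 7 + d)
D(H, W) = 703 + H + W (D(H, W) = (H + W) + 703 = 703 + H + W)
1/D(-84*19, w(4)) = 1/(703 - 84*19 + (7 + 4)) = 1/(703 - 1596 + 11) = 1/(-882) = -1/882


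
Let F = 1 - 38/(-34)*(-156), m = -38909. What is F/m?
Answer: 2947/661453 ≈ 0.0044553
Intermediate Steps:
F = -2947/17 (F = 1 - 38*(-1/34)*(-156) = 1 + (19/17)*(-156) = 1 - 2964/17 = -2947/17 ≈ -173.35)
F/m = -2947/17/(-38909) = -2947/17*(-1/38909) = 2947/661453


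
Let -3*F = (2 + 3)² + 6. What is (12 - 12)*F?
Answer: 0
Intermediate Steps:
F = -31/3 (F = -((2 + 3)² + 6)/3 = -(5² + 6)/3 = -(25 + 6)/3 = -⅓*31 = -31/3 ≈ -10.333)
(12 - 12)*F = (12 - 12)*(-31/3) = 0*(-31/3) = 0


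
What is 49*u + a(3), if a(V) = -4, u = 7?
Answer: 339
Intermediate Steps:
49*u + a(3) = 49*7 - 4 = 343 - 4 = 339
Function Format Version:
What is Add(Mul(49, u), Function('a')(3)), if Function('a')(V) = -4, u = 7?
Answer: 339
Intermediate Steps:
Add(Mul(49, u), Function('a')(3)) = Add(Mul(49, 7), -4) = Add(343, -4) = 339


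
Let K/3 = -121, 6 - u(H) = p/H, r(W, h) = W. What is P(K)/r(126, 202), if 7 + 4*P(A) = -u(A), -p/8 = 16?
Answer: -4591/182952 ≈ -0.025094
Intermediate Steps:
p = -128 (p = -8*16 = -128)
u(H) = 6 + 128/H (u(H) = 6 - (-128)/H = 6 + 128/H)
K = -363 (K = 3*(-121) = -363)
P(A) = -13/4 - 32/A (P(A) = -7/4 + (-(6 + 128/A))/4 = -7/4 + (-6 - 128/A)/4 = -7/4 + (-3/2 - 32/A) = -13/4 - 32/A)
P(K)/r(126, 202) = (-13/4 - 32/(-363))/126 = (-13/4 - 32*(-1/363))*(1/126) = (-13/4 + 32/363)*(1/126) = -4591/1452*1/126 = -4591/182952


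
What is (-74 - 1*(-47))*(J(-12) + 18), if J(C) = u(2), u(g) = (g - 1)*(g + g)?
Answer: -594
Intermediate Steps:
u(g) = 2*g*(-1 + g) (u(g) = (-1 + g)*(2*g) = 2*g*(-1 + g))
J(C) = 4 (J(C) = 2*2*(-1 + 2) = 2*2*1 = 4)
(-74 - 1*(-47))*(J(-12) + 18) = (-74 - 1*(-47))*(4 + 18) = (-74 + 47)*22 = -27*22 = -594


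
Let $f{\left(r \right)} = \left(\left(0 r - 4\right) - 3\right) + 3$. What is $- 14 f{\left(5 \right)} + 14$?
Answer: $70$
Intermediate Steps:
$f{\left(r \right)} = -4$ ($f{\left(r \right)} = \left(\left(0 - 4\right) - 3\right) + 3 = \left(-4 - 3\right) + 3 = -7 + 3 = -4$)
$- 14 f{\left(5 \right)} + 14 = \left(-14\right) \left(-4\right) + 14 = 56 + 14 = 70$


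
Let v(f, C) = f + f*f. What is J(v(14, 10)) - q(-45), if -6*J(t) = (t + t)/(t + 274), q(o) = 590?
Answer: -142815/242 ≈ -590.14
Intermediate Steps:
v(f, C) = f + f²
J(t) = -t/(3*(274 + t)) (J(t) = -(t + t)/(6*(t + 274)) = -2*t/(6*(274 + t)) = -t/(3*(274 + t)))
J(v(14, 10)) - q(-45) = -14*(1 + 14)/(822 + 3*(14*(1 + 14))) - 1*590 = -14*15/(822 + 3*(14*15)) - 590 = -1*210/(822 + 3*210) - 590 = -1*210/(822 + 630) - 590 = -1*210/1452 - 590 = -1*210*1/1452 - 590 = -35/242 - 590 = -142815/242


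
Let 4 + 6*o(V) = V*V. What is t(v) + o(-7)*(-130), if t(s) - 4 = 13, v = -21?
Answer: -958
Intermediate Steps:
t(s) = 17 (t(s) = 4 + 13 = 17)
o(V) = -2/3 + V**2/6 (o(V) = -2/3 + (V*V)/6 = -2/3 + V**2/6)
t(v) + o(-7)*(-130) = 17 + (-2/3 + (1/6)*(-7)**2)*(-130) = 17 + (-2/3 + (1/6)*49)*(-130) = 17 + (-2/3 + 49/6)*(-130) = 17 + (15/2)*(-130) = 17 - 975 = -958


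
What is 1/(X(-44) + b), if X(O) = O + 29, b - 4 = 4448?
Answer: 1/4437 ≈ 0.00022538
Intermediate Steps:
b = 4452 (b = 4 + 4448 = 4452)
X(O) = 29 + O
1/(X(-44) + b) = 1/((29 - 44) + 4452) = 1/(-15 + 4452) = 1/4437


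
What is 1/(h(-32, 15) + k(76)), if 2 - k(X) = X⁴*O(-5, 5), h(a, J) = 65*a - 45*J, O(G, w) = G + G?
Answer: 1/333619007 ≈ 2.9974e-9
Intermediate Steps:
O(G, w) = 2*G
h(a, J) = -45*J + 65*a
k(X) = 2 + 10*X⁴ (k(X) = 2 - X⁴*2*(-5) = 2 - X⁴*(-10) = 2 - (-10)*X⁴ = 2 + 10*X⁴)
1/(h(-32, 15) + k(76)) = 1/((-45*15 + 65*(-32)) + (2 + 10*76⁴)) = 1/((-675 - 2080) + (2 + 10*33362176)) = 1/(-2755 + (2 + 333621760)) = 1/(-2755 + 333621762) = 1/333619007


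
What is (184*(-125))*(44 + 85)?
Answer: -2967000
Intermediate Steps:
(184*(-125))*(44 + 85) = -23000*129 = -2967000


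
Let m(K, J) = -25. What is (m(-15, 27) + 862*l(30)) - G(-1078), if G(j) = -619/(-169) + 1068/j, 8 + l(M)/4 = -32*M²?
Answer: -9048070093214/91091 ≈ -9.9330e+7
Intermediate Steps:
l(M) = -32 - 128*M² (l(M) = -32 + 4*(-32*M²) = -32 - 128*M²)
G(j) = 619/169 + 1068/j (G(j) = -619*(-1/169) + 1068/j = 619/169 + 1068/j)
(m(-15, 27) + 862*l(30)) - G(-1078) = (-25 + 862*(-32 - 128*30²)) - (619/169 + 1068/(-1078)) = (-25 + 862*(-32 - 128*900)) - (619/169 + 1068*(-1/1078)) = (-25 + 862*(-32 - 115200)) - (619/169 - 534/539) = (-25 + 862*(-115232)) - 1*243395/91091 = (-25 - 99329984) - 243395/91091 = -99330009 - 243395/91091 = -9048070093214/91091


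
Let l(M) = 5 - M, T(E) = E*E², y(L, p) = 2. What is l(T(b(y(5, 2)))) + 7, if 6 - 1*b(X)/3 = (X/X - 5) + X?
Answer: -13812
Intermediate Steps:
b(X) = 30 - 3*X (b(X) = 18 - 3*((X/X - 5) + X) = 18 - 3*((1 - 5) + X) = 18 - 3*(-4 + X) = 18 + (12 - 3*X) = 30 - 3*X)
T(E) = E³
l(T(b(y(5, 2)))) + 7 = (5 - (30 - 3*2)³) + 7 = (5 - (30 - 6)³) + 7 = (5 - 1*24³) + 7 = (5 - 1*13824) + 7 = (5 - 13824) + 7 = -13819 + 7 = -13812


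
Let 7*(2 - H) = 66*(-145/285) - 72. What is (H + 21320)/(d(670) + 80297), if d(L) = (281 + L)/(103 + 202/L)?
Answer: 98206014192/369617183411 ≈ 0.26570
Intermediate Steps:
d(L) = (281 + L)/(103 + 202/L)
H = 2272/133 (H = 2 - (66*(-145/285) - 72)/7 = 2 - (66*(-145*1/285) - 72)/7 = 2 - (66*(-29/57) - 72)/7 = 2 - (-638/19 - 72)/7 = 2 - 1/7*(-2006/19) = 2 + 2006/133 = 2272/133 ≈ 17.083)
(H + 21320)/(d(670) + 80297) = (2272/133 + 21320)/(670*(281 + 670)/(202 + 103*670) + 80297) = 2837832/(133*(670*951/(202 + 69010) + 80297)) = 2837832/(133*(670*951/69212 + 80297)) = 2837832/(133*(670*(1/69212)*951 + 80297)) = 2837832/(133*(318585/34606 + 80297)) = 2837832/(133*(2779076567/34606)) = (2837832/133)*(34606/2779076567) = 98206014192/369617183411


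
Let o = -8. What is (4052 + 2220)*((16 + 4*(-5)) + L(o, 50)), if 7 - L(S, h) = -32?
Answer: 219520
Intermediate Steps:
L(S, h) = 39 (L(S, h) = 7 - 1*(-32) = 7 + 32 = 39)
(4052 + 2220)*((16 + 4*(-5)) + L(o, 50)) = (4052 + 2220)*((16 + 4*(-5)) + 39) = 6272*((16 - 20) + 39) = 6272*(-4 + 39) = 6272*35 = 219520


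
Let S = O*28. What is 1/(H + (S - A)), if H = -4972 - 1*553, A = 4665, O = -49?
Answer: -1/11562 ≈ -8.6490e-5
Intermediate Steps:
S = -1372 (S = -49*28 = -1372)
H = -5525 (H = -4972 - 553 = -5525)
1/(H + (S - A)) = 1/(-5525 + (-1372 - 1*4665)) = 1/(-5525 + (-1372 - 4665)) = 1/(-5525 - 6037) = 1/(-11562) = -1/11562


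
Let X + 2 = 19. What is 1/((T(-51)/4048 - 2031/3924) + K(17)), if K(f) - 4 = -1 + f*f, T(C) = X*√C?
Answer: 30042768554304/8756938851304835 - 432848592*I*√51/8756938851304835 ≈ 0.0034307 - 3.53e-7*I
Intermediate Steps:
X = 17 (X = -2 + 19 = 17)
T(C) = 17*√C
K(f) = 3 + f² (K(f) = 4 + (-1 + f*f) = 4 + (-1 + f²) = 3 + f²)
1/((T(-51)/4048 - 2031/3924) + K(17)) = 1/(((17*√(-51))/4048 - 2031/3924) + (3 + 17²)) = 1/(((17*(I*√51))*(1/4048) - 2031*1/3924) + (3 + 289)) = 1/(((17*I*√51)*(1/4048) - 677/1308) + 292) = 1/((17*I*√51/4048 - 677/1308) + 292) = 1/((-677/1308 + 17*I*√51/4048) + 292) = 1/(381259/1308 + 17*I*√51/4048)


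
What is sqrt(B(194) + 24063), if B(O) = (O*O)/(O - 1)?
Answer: sqrt(903586435)/193 ≈ 155.75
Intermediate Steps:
B(O) = O**2/(-1 + O)
sqrt(B(194) + 24063) = sqrt(194**2/(-1 + 194) + 24063) = sqrt(37636/193 + 24063) = sqrt(4681795/193) = sqrt(903586435)/193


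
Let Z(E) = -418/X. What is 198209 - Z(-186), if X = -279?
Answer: 55299893/279 ≈ 1.9821e+5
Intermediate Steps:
Z(E) = 418/279 (Z(E) = -418/(-279) = -418*(-1/279) = 418/279)
198209 - Z(-186) = 198209 - 1*418/279 = 198209 - 418/279 = 55299893/279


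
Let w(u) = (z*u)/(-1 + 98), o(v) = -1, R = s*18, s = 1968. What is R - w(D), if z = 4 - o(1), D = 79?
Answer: 3435733/97 ≈ 35420.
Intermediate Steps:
R = 35424 (R = 1968*18 = 35424)
z = 5 (z = 4 - 1*(-1) = 4 + 1 = 5)
w(u) = 5*u/97 (w(u) = (5*u)/(-1 + 98) = (5*u)/97 = (5*u)*(1/97) = 5*u/97)
R - w(D) = 35424 - 5*79/97 = 35424 - 1*395/97 = 35424 - 395/97 = 3435733/97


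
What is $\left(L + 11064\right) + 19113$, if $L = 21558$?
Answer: $51735$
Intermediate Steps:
$\left(L + 11064\right) + 19113 = \left(21558 + 11064\right) + 19113 = 32622 + 19113 = 51735$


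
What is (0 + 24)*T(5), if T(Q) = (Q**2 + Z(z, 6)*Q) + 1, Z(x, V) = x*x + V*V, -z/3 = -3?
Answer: 14664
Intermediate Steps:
z = 9 (z = -3*(-3) = 9)
Z(x, V) = V**2 + x**2 (Z(x, V) = x**2 + V**2 = V**2 + x**2)
T(Q) = 1 + Q**2 + 117*Q (T(Q) = (Q**2 + (6**2 + 9**2)*Q) + 1 = (Q**2 + (36 + 81)*Q) + 1 = (Q**2 + 117*Q) + 1 = 1 + Q**2 + 117*Q)
(0 + 24)*T(5) = (0 + 24)*(1 + 5**2 + 117*5) = 24*(1 + 25 + 585) = 24*611 = 14664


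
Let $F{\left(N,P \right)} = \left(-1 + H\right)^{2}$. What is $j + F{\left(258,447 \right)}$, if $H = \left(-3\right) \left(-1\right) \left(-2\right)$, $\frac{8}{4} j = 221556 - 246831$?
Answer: $- \frac{25177}{2} \approx -12589.0$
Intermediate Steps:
$j = - \frac{25275}{2}$ ($j = \frac{221556 - 246831}{2} = \frac{1}{2} \left(-25275\right) = - \frac{25275}{2} \approx -12638.0$)
$H = -6$ ($H = 3 \left(-2\right) = -6$)
$F{\left(N,P \right)} = 49$ ($F{\left(N,P \right)} = \left(-1 - 6\right)^{2} = \left(-7\right)^{2} = 49$)
$j + F{\left(258,447 \right)} = - \frac{25275}{2} + 49 = - \frac{25177}{2}$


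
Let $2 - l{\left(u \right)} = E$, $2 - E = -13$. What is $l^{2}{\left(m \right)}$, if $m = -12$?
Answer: $169$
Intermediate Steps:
$E = 15$ ($E = 2 - -13 = 2 + 13 = 15$)
$l{\left(u \right)} = -13$ ($l{\left(u \right)} = 2 - 15 = -13$)
$l^{2}{\left(m \right)} = \left(-13\right)^{2} = 169$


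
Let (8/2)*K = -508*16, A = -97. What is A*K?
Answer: 197104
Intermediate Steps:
K = -2032 (K = (-508*16)/4 = (¼)*(-8128) = -2032)
A*K = -97*(-2032) = 197104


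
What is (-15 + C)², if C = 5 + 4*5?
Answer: 100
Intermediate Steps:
C = 25 (C = 5 + 20 = 25)
(-15 + C)² = (-15 + 25)² = 10² = 100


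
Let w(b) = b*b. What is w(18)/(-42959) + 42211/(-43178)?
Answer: -1827332021/1854883702 ≈ -0.98515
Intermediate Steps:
w(b) = b**2
w(18)/(-42959) + 42211/(-43178) = 18**2/(-42959) + 42211/(-43178) = 324*(-1/42959) + 42211*(-1/43178) = -324/42959 - 42211/43178 = -1827332021/1854883702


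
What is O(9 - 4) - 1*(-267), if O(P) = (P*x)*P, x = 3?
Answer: 342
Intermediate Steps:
O(P) = 3*P² (O(P) = (P*3)*P = (3*P)*P = 3*P²)
O(9 - 4) - 1*(-267) = 3*(9 - 4)² - 1*(-267) = 3*5² + 267 = 3*25 + 267 = 75 + 267 = 342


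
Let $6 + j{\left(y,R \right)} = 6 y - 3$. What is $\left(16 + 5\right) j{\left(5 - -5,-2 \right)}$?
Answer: $1071$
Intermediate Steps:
$j{\left(y,R \right)} = -9 + 6 y$ ($j{\left(y,R \right)} = -6 + \left(6 y - 3\right) = -6 + \left(-3 + 6 y\right) = -9 + 6 y$)
$\left(16 + 5\right) j{\left(5 - -5,-2 \right)} = \left(16 + 5\right) \left(-9 + 6 \left(5 - -5\right)\right) = 21 \left(-9 + 6 \left(5 + 5\right)\right) = 21 \left(-9 + 6 \cdot 10\right) = 21 \left(-9 + 60\right) = 21 \cdot 51 = 1071$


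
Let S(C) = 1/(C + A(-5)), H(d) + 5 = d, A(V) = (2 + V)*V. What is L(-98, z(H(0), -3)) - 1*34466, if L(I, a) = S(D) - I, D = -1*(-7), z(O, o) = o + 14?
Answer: -756095/22 ≈ -34368.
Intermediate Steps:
A(V) = V*(2 + V)
H(d) = -5 + d
z(O, o) = 14 + o
D = 7
S(C) = 1/(15 + C) (S(C) = 1/(C - 5*(2 - 5)) = 1/(C - 5*(-3)) = 1/(C + 15) = 1/(15 + C))
L(I, a) = 1/22 - I (L(I, a) = 1/(15 + 7) - I = 1/22 - I)
L(-98, z(H(0), -3)) - 1*34466 = (1/22 - 1*(-98)) - 1*34466 = (1/22 + 98) - 34466 = 2157/22 - 34466 = -756095/22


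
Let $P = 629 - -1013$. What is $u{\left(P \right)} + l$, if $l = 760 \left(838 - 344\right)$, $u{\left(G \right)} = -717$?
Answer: $374723$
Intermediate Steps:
$P = 1642$ ($P = 629 + 1013 = 1642$)
$l = 375440$ ($l = 760 \cdot 494 = 375440$)
$u{\left(P \right)} + l = -717 + 375440 = 374723$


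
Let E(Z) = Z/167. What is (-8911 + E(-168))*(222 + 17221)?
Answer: -25960504115/167 ≈ -1.5545e+8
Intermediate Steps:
E(Z) = Z/167 (E(Z) = Z*(1/167) = Z/167)
(-8911 + E(-168))*(222 + 17221) = (-8911 + (1/167)*(-168))*(222 + 17221) = (-8911 - 168/167)*17443 = -1488305/167*17443 = -25960504115/167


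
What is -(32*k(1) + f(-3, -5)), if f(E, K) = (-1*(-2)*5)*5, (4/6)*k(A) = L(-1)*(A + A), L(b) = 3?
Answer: -338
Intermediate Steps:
k(A) = 9*A (k(A) = 3*(3*(A + A))/2 = 3*(3*(2*A))/2 = 3*(6*A)/2 = 9*A)
f(E, K) = 50 (f(E, K) = (2*5)*5 = 10*5 = 50)
-(32*k(1) + f(-3, -5)) = -(32*(9*1) + 50) = -(32*9 + 50) = -(288 + 50) = -1*338 = -338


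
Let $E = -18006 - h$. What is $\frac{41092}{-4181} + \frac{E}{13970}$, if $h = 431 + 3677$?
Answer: $- \frac{333256937}{29204285} \approx -11.411$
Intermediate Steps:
$h = 4108$
$E = -22114$ ($E = -18006 - 4108 = -22114$)
$\frac{41092}{-4181} + \frac{E}{13970} = \frac{41092}{-4181} - \frac{22114}{13970} = 41092 \left(- \frac{1}{4181}\right) - \frac{11057}{6985} = - \frac{41092}{4181} - \frac{11057}{6985} = - \frac{333256937}{29204285}$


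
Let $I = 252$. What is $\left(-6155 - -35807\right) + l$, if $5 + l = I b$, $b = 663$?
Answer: $196723$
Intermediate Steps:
$l = 167071$ ($l = -5 + 252 \cdot 663 = -5 + 167076 = 167071$)
$\left(-6155 - -35807\right) + l = \left(-6155 - -35807\right) + 167071 = \left(-6155 + 35807\right) + 167071 = 29652 + 167071 = 196723$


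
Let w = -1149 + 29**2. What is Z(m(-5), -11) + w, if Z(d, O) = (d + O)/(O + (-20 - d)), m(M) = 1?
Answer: -4923/16 ≈ -307.69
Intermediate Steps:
Z(d, O) = (O + d)/(-20 + O - d)
w = -308 (w = -1149 + 841 = -308)
Z(m(-5), -11) + w = (-1*(-11) - 1*1)/(20 + 1 - 1*(-11)) - 308 = (11 - 1)/(20 + 1 + 11) - 308 = 10/32 - 308 = (1/32)*10 - 308 = 5/16 - 308 = -4923/16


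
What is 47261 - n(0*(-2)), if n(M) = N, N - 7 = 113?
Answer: 47141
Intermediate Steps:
N = 120 (N = 7 + 113 = 120)
n(M) = 120
47261 - n(0*(-2)) = 47261 - 1*120 = 47261 - 120 = 47141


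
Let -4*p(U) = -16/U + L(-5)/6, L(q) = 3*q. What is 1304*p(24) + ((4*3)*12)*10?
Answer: 7417/3 ≈ 2472.3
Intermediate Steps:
p(U) = 5/8 + 4/U (p(U) = -(-16/U + (3*(-5))/6)/4 = -(-16/U - 15*1/6)/4 = -(-16/U - 5/2)/4 = -(-5/2 - 16/U)/4 = 5/8 + 4/U)
1304*p(24) + ((4*3)*12)*10 = 1304*(5/8 + 4/24) + ((4*3)*12)*10 = 1304*(5/8 + 4*(1/24)) + (12*12)*10 = 1304*(5/8 + 1/6) + 144*10 = 1304*(19/24) + 1440 = 3097/3 + 1440 = 7417/3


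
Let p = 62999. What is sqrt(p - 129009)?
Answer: I*sqrt(66010) ≈ 256.92*I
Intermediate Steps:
sqrt(p - 129009) = sqrt(62999 - 129009) = sqrt(-66010) = I*sqrt(66010)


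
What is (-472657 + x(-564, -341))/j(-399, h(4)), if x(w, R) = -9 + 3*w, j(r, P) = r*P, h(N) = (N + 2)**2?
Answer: 237179/7182 ≈ 33.024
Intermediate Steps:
h(N) = (2 + N)**2
j(r, P) = P*r
(-472657 + x(-564, -341))/j(-399, h(4)) = (-472657 + (-9 + 3*(-564)))/(((2 + 4)**2*(-399))) = (-472657 + (-9 - 1692))/((6**2*(-399))) = (-472657 - 1701)/((36*(-399))) = -474358/(-14364) = -474358*(-1/14364) = 237179/7182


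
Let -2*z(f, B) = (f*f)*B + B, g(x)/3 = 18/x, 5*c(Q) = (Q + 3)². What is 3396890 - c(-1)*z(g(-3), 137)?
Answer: 3414700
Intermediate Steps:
c(Q) = (3 + Q)²/5 (c(Q) = (Q + 3)²/5 = (3 + Q)²/5)
g(x) = 54/x (g(x) = 3*(18/x) = 54/x)
z(f, B) = -B/2 - B*f²/2 (z(f, B) = -((f*f)*B + B)/2 = -(f²*B + B)/2 = -(B*f² + B)/2 = -(B + B*f²)/2 = -B/2 - B*f²/2)
3396890 - c(-1)*z(g(-3), 137) = 3396890 - (3 - 1)²/5*(-½*137*(1 + (54/(-3))²)) = 3396890 - (⅕)*2²*(-½*137*(1 + (54*(-⅓))²)) = 3396890 - (⅕)*4*(-½*137*(1 + (-18)²)) = 3396890 - 4*(-½*137*(1 + 324))/5 = 3396890 - 4*(-½*137*325)/5 = 3396890 - 4*(-44525)/(5*2) = 3396890 - 1*(-17810) = 3396890 + 17810 = 3414700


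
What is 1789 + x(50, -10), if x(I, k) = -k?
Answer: 1799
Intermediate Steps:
1789 + x(50, -10) = 1789 - 1*(-10) = 1789 + 10 = 1799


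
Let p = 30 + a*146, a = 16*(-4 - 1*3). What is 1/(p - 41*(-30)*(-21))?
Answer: -1/42152 ≈ -2.3724e-5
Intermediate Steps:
a = -112 (a = 16*(-4 - 3) = 16*(-7) = -112)
p = -16322 (p = 30 - 112*146 = 30 - 16352 = -16322)
1/(p - 41*(-30)*(-21)) = 1/(-16322 - 41*(-30)*(-21)) = 1/(-16322 + 1230*(-21)) = 1/(-16322 - 25830) = 1/(-42152) = -1/42152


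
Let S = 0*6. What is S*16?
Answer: 0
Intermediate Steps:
S = 0
S*16 = 0*16 = 0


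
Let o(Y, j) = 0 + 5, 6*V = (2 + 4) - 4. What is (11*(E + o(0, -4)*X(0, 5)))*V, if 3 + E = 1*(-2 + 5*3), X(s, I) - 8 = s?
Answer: 550/3 ≈ 183.33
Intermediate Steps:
X(s, I) = 8 + s
V = ⅓ (V = ((2 + 4) - 4)/6 = (6 - 4)/6 = (⅙)*2 = ⅓ ≈ 0.33333)
o(Y, j) = 5
E = 10 (E = -3 + 1*(-2 + 5*3) = -3 + 1*(-2 + 15) = -3 + 1*13 = -3 + 13 = 10)
(11*(E + o(0, -4)*X(0, 5)))*V = (11*(10 + 5*(8 + 0)))*(⅓) = (11*(10 + 5*8))*(⅓) = (11*(10 + 40))*(⅓) = (11*50)*(⅓) = 550*(⅓) = 550/3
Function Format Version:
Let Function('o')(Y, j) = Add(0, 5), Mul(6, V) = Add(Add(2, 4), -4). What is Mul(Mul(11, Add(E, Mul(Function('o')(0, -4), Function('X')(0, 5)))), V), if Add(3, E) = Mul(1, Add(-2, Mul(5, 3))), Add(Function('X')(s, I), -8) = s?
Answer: Rational(550, 3) ≈ 183.33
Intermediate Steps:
Function('X')(s, I) = Add(8, s)
V = Rational(1, 3) (V = Mul(Rational(1, 6), Add(Add(2, 4), -4)) = Mul(Rational(1, 6), Add(6, -4)) = Mul(Rational(1, 6), 2) = Rational(1, 3) ≈ 0.33333)
Function('o')(Y, j) = 5
E = 10 (E = Add(-3, Mul(1, Add(-2, Mul(5, 3)))) = Add(-3, Mul(1, Add(-2, 15))) = Add(-3, Mul(1, 13)) = Add(-3, 13) = 10)
Mul(Mul(11, Add(E, Mul(Function('o')(0, -4), Function('X')(0, 5)))), V) = Mul(Mul(11, Add(10, Mul(5, Add(8, 0)))), Rational(1, 3)) = Mul(Mul(11, Add(10, Mul(5, 8))), Rational(1, 3)) = Mul(Mul(11, Add(10, 40)), Rational(1, 3)) = Mul(Mul(11, 50), Rational(1, 3)) = Mul(550, Rational(1, 3)) = Rational(550, 3)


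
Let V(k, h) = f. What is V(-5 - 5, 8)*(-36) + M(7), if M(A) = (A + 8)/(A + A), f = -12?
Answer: 6063/14 ≈ 433.07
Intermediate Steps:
V(k, h) = -12
M(A) = (8 + A)/(2*A) (M(A) = (8 + A)/((2*A)) = (8 + A)*(1/(2*A)) = (8 + A)/(2*A))
V(-5 - 5, 8)*(-36) + M(7) = -12*(-36) + (1/2)*(8 + 7)/7 = 432 + (1/2)*(1/7)*15 = 432 + 15/14 = 6063/14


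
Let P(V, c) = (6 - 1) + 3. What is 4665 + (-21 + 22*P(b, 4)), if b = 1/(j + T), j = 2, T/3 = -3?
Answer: 4820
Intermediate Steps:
T = -9 (T = 3*(-3) = -9)
b = -1/7 (b = 1/(2 - 9) = 1/(-7) = -1/7 ≈ -0.14286)
P(V, c) = 8 (P(V, c) = 5 + 3 = 8)
4665 + (-21 + 22*P(b, 4)) = 4665 + (-21 + 22*8) = 4665 + (-21 + 176) = 4665 + 155 = 4820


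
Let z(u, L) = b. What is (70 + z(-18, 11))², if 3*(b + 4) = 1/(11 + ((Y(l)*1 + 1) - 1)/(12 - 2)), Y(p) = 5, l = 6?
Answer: 20757136/4761 ≈ 4359.8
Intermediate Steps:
b = -274/69 (b = -4 + 1/(3*(11 + ((5*1 + 1) - 1)/(12 - 2))) = -4 + 1/(3*(11 + ((5 + 1) - 1)/10)) = -4 + 1/(3*(11 + (6 - 1)*(⅒))) = -4 + 1/(3*(11 + 5*(⅒))) = -4 + 1/(3*(11 + ½)) = -4 + 1/(3*(23/2)) = -4 + (⅓)*(2/23) = -4 + 2/69 = -274/69 ≈ -3.9710)
z(u, L) = -274/69
(70 + z(-18, 11))² = (70 - 274/69)² = (4556/69)² = 20757136/4761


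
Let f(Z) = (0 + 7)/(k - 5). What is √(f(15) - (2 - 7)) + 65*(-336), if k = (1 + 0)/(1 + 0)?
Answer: -21840 + √13/2 ≈ -21838.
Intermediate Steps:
k = 1 (k = 1/1 = 1*1 = 1)
f(Z) = -7/4 (f(Z) = (0 + 7)/(1 - 5) = 7/(-4) = 7*(-¼) = -7/4)
√(f(15) - (2 - 7)) + 65*(-336) = √(-7/4 - (2 - 7)) + 65*(-336) = √(-7/4 - 1*(-5)) - 21840 = √(-7/4 + 5) - 21840 = √(13/4) - 21840 = √13/2 - 21840 = -21840 + √13/2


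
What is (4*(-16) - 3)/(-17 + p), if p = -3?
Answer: 67/20 ≈ 3.3500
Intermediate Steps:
(4*(-16) - 3)/(-17 + p) = (4*(-16) - 3)/(-17 - 3) = (-64 - 3)/(-20) = -1/20*(-67) = 67/20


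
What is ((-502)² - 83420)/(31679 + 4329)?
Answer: 21073/4501 ≈ 4.6818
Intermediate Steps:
((-502)² - 83420)/(31679 + 4329) = (252004 - 83420)/36008 = 168584*(1/36008) = 21073/4501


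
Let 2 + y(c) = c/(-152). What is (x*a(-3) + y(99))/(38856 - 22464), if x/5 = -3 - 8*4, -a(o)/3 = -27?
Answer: -2155003/2491584 ≈ -0.86491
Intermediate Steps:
a(o) = 81 (a(o) = -3*(-27) = 81)
y(c) = -2 - c/152 (y(c) = -2 + c/(-152) = -2 + c*(-1/152) = -2 - c/152)
x = -175 (x = 5*(-3 - 8*4) = 5*(-3 - 2*16) = 5*(-3 - 32) = 5*(-35) = -175)
(x*a(-3) + y(99))/(38856 - 22464) = (-175*81 + (-2 - 1/152*99))/(38856 - 22464) = (-14175 + (-2 - 99/152))/16392 = (-14175 - 403/152)*(1/16392) = -2155003/152*1/16392 = -2155003/2491584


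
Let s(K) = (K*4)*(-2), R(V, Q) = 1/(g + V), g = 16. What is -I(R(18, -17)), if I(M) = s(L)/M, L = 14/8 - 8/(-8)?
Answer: 748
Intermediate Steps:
L = 11/4 (L = 14*(⅛) - 8*(-⅛) = 7/4 + 1 = 11/4 ≈ 2.7500)
R(V, Q) = 1/(16 + V)
s(K) = -8*K (s(K) = (4*K)*(-2) = -8*K)
I(M) = -22/M (I(M) = (-8*11/4)/M = -22/M)
-I(R(18, -17)) = -(-22)/(1/(16 + 18)) = -(-22)/(1/34) = -(-22)/1/34 = -(-22)*34 = -1*(-748) = 748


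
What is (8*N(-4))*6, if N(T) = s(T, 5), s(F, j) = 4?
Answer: 192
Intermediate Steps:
N(T) = 4
(8*N(-4))*6 = (8*4)*6 = 32*6 = 192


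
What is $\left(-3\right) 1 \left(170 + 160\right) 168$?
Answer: $-166320$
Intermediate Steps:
$\left(-3\right) 1 \left(170 + 160\right) 168 = - 3 \cdot 330 \cdot 168 = \left(-3\right) 55440 = -166320$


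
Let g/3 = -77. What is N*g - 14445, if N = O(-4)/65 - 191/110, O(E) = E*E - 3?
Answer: -140901/10 ≈ -14090.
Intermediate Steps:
g = -231 (g = 3*(-77) = -231)
O(E) = -3 + E² (O(E) = E² - 3 = -3 + E²)
N = -169/110 (N = (-3 + (-4)²)/65 - 191/110 = (-3 + 16)*(1/65) - 191*1/110 = 13*(1/65) - 191/110 = ⅕ - 191/110 = -169/110 ≈ -1.5364)
N*g - 14445 = -169/110*(-231) - 14445 = 3549/10 - 14445 = -140901/10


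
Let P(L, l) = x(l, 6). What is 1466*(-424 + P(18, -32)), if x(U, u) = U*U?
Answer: 879600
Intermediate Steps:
x(U, u) = U**2
P(L, l) = l**2
1466*(-424 + P(18, -32)) = 1466*(-424 + (-32)**2) = 1466*(-424 + 1024) = 1466*600 = 879600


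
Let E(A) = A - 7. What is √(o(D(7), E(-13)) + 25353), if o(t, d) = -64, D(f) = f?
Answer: 11*√209 ≈ 159.03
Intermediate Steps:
E(A) = -7 + A
√(o(D(7), E(-13)) + 25353) = √(-64 + 25353) = √25289 = 11*√209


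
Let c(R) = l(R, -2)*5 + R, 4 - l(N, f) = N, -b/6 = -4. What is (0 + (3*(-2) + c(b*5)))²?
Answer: 217156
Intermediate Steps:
b = 24 (b = -6*(-4) = 24)
l(N, f) = 4 - N
c(R) = 20 - 4*R (c(R) = (4 - R)*5 + R = (20 - 5*R) + R = 20 - 4*R)
(0 + (3*(-2) + c(b*5)))² = (0 + (3*(-2) + (20 - 96*5)))² = (0 + (-6 + (20 - 4*120)))² = (0 + (-6 + (20 - 480)))² = (0 + (-6 - 460))² = (0 - 466)² = (-466)² = 217156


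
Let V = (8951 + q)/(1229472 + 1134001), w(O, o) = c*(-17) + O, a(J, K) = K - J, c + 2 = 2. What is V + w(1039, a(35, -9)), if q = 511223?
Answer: 2456168621/2363473 ≈ 1039.2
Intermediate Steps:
c = 0 (c = -2 + 2 = 0)
w(O, o) = O (w(O, o) = 0*(-17) + O = 0 + O = O)
V = 520174/2363473 (V = (8951 + 511223)/(1229472 + 1134001) = 520174/2363473 ≈ 0.22009)
V + w(1039, a(35, -9)) = 520174/2363473 + 1039 = 2456168621/2363473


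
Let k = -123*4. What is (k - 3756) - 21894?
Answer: -26142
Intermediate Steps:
k = -492
(k - 3756) - 21894 = (-492 - 3756) - 21894 = -4248 - 21894 = -26142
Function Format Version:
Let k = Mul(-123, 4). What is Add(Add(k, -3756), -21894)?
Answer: -26142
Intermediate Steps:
k = -492
Add(Add(k, -3756), -21894) = Add(Add(-492, -3756), -21894) = Add(-4248, -21894) = -26142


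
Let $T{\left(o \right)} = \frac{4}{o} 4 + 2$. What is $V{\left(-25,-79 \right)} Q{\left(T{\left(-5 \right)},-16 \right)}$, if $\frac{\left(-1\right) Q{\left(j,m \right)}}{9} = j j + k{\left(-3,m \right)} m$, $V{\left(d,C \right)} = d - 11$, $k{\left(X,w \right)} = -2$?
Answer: $\frac{270864}{25} \approx 10835.0$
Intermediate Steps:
$V{\left(d,C \right)} = -11 + d$
$T{\left(o \right)} = 2 + \frac{16}{o}$ ($T{\left(o \right)} = \frac{16}{o} + 2 = 2 + \frac{16}{o}$)
$Q{\left(j,m \right)} = - 9 j^{2} + 18 m$ ($Q{\left(j,m \right)} = - 9 \left(j j - 2 m\right) = - 9 \left(j^{2} - 2 m\right) = - 9 j^{2} + 18 m$)
$V{\left(-25,-79 \right)} Q{\left(T{\left(-5 \right)},-16 \right)} = \left(-11 - 25\right) \left(- 9 \left(2 + \frac{16}{-5}\right)^{2} + 18 \left(-16\right)\right) = - 36 \left(- 9 \left(2 + 16 \left(- \frac{1}{5}\right)\right)^{2} - 288\right) = - 36 \left(- 9 \left(2 - \frac{16}{5}\right)^{2} - 288\right) = - 36 \left(- 9 \left(- \frac{6}{5}\right)^{2} - 288\right) = - 36 \left(\left(-9\right) \frac{36}{25} - 288\right) = - 36 \left(- \frac{324}{25} - 288\right) = \left(-36\right) \left(- \frac{7524}{25}\right) = \frac{270864}{25}$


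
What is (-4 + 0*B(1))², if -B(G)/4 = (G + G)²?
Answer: 16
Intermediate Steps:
B(G) = -16*G² (B(G) = -4*(G + G)² = -4*4*G² = -16*G²)
(-4 + 0*B(1))² = (-4 + 0*(-16*1²))² = (-4 + 0*(-16*1))² = (-4 + 0*(-16))² = (-4 + 0)² = (-4)² = 16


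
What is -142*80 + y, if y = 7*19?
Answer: -11227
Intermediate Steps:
y = 133
-142*80 + y = -142*80 + 133 = -11360 + 133 = -11227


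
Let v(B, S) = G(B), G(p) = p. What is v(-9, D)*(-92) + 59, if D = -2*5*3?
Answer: 887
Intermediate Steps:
D = -30 (D = -10*3 = -30)
v(B, S) = B
v(-9, D)*(-92) + 59 = -9*(-92) + 59 = 828 + 59 = 887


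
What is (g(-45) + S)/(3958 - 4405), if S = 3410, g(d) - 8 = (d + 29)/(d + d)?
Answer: -153818/20115 ≈ -7.6469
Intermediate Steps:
g(d) = 8 + (29 + d)/(2*d) (g(d) = 8 + (d + 29)/(d + d) = 8 + (29 + d)/((2*d)) = 8 + (29 + d)*(1/(2*d)) = 8 + (29 + d)/(2*d))
(g(-45) + S)/(3958 - 4405) = ((½)*(29 + 17*(-45))/(-45) + 3410)/(3958 - 4405) = ((½)*(-1/45)*(29 - 765) + 3410)/(-447) = ((½)*(-1/45)*(-736) + 3410)*(-1/447) = (368/45 + 3410)*(-1/447) = (153818/45)*(-1/447) = -153818/20115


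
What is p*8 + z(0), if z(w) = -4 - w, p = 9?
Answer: 68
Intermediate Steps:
p*8 + z(0) = 9*8 + (-4 - 1*0) = 72 + (-4 + 0) = 72 - 4 = 68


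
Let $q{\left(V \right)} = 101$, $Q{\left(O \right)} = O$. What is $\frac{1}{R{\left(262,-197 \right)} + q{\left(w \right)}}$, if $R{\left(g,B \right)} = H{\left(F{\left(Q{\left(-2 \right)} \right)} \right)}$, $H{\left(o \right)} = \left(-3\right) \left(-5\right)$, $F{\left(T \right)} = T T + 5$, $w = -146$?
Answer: $\frac{1}{116} \approx 0.0086207$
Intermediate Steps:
$F{\left(T \right)} = 5 + T^{2}$ ($F{\left(T \right)} = T^{2} + 5 = 5 + T^{2}$)
$H{\left(o \right)} = 15$
$R{\left(g,B \right)} = 15$
$\frac{1}{R{\left(262,-197 \right)} + q{\left(w \right)}} = \frac{1}{15 + 101} = \frac{1}{116}$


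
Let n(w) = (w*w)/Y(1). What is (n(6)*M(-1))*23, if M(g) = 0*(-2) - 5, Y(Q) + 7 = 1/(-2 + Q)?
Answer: 1035/2 ≈ 517.50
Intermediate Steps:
Y(Q) = -7 + 1/(-2 + Q)
M(g) = -5 (M(g) = 0 - 5 = -5)
n(w) = -w²/8 (n(w) = (w*w)/(((15 - 7*1)/(-2 + 1))) = w²/(((15 - 7)/(-1))) = w²/((-1*8)) = w²/(-8) = w²*(-⅛) = -w²/8)
(n(6)*M(-1))*23 = (-⅛*6²*(-5))*23 = (-⅛*36*(-5))*23 = -9/2*(-5)*23 = (45/2)*23 = 1035/2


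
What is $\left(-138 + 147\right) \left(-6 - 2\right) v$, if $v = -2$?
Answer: $144$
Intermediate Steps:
$\left(-138 + 147\right) \left(-6 - 2\right) v = \left(-138 + 147\right) \left(-6 - 2\right) \left(-2\right) = 9 \left(\left(-8\right) \left(-2\right)\right) = 9 \cdot 16 = 144$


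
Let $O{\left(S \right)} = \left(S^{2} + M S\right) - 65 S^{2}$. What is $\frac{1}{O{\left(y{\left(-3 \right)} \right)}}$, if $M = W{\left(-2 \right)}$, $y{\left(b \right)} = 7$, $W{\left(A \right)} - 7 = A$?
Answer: $- \frac{1}{3101} \approx -0.00032248$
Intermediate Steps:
$W{\left(A \right)} = 7 + A$
$M = 5$ ($M = 7 - 2 = 5$)
$O{\left(S \right)} = - 64 S^{2} + 5 S$ ($O{\left(S \right)} = \left(S^{2} + 5 S\right) - 65 S^{2} = - 64 S^{2} + 5 S$)
$\frac{1}{O{\left(y{\left(-3 \right)} \right)}} = \frac{1}{7 \left(5 - 448\right)} = \frac{1}{7 \left(-443\right)} = \frac{1}{-3101} = - \frac{1}{3101}$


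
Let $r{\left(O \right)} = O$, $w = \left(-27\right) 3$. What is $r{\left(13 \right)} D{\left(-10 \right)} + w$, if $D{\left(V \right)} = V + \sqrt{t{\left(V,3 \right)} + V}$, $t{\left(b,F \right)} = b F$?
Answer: $-211 + 26 i \sqrt{10} \approx -211.0 + 82.219 i$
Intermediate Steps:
$t{\left(b,F \right)} = F b$
$w = -81$
$D{\left(V \right)} = V + 2 \sqrt{V}$ ($D{\left(V \right)} = V + \sqrt{3 V + V} = V + \sqrt{4 V} = V + 2 \sqrt{V}$)
$r{\left(13 \right)} D{\left(-10 \right)} + w = 13 \left(-10 + 2 \sqrt{-10}\right) - 81 = 13 \left(-10 + 2 i \sqrt{10}\right) - 81 = \left(-130 + 26 i \sqrt{10}\right) - 81 = -211 + 26 i \sqrt{10}$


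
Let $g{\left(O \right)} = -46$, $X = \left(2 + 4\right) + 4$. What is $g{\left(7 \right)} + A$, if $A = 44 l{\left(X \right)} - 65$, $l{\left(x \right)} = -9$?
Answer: $-507$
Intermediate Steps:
$X = 10$ ($X = 6 + 4 = 10$)
$A = -461$ ($A = 44 \left(-9\right) - 65 = -396 - 65 = -461$)
$g{\left(7 \right)} + A = -46 - 461 = -507$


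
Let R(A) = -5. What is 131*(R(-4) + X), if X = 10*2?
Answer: 1965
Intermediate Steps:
X = 20
131*(R(-4) + X) = 131*(-5 + 20) = 131*15 = 1965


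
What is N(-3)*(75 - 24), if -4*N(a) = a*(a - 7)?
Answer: -765/2 ≈ -382.50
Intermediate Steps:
N(a) = -a*(-7 + a)/4 (N(a) = -a*(a - 7)/4 = -a*(-7 + a)/4)
N(-3)*(75 - 24) = ((¼)*(-3)*(7 - 1*(-3)))*(75 - 24) = ((¼)*(-3)*(7 + 3))*51 = ((¼)*(-3)*10)*51 = -15/2*51 = -765/2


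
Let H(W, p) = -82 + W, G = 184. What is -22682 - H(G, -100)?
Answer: -22784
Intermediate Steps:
-22682 - H(G, -100) = -22682 - (-82 + 184) = -22682 - 1*102 = -22682 - 102 = -22784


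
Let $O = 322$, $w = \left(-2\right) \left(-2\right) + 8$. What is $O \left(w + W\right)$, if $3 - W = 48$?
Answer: $-10626$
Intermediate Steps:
$W = -45$ ($W = 3 - 48 = -45$)
$w = 12$ ($w = 4 + 8 = 12$)
$O \left(w + W\right) = 322 \left(12 - 45\right) = 322 \left(-33\right) = -10626$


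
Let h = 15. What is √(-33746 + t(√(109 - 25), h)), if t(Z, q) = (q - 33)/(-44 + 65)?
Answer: 2*I*√413399/7 ≈ 183.7*I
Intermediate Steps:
t(Z, q) = -11/7 + q/21 (t(Z, q) = (-33 + q)/21 = (-33 + q)*(1/21) = -11/7 + q/21)
√(-33746 + t(√(109 - 25), h)) = √(-33746 + (-11/7 + (1/21)*15)) = √(-33746 + (-11/7 + 5/7)) = √(-33746 - 6/7) = √(-236228/7) = 2*I*√413399/7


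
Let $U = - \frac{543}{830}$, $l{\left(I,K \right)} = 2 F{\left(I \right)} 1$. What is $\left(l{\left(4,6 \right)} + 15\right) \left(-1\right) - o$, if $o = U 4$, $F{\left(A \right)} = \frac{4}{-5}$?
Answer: $- \frac{895}{83} \approx -10.783$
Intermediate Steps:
$F{\left(A \right)} = - \frac{4}{5}$ ($F{\left(A \right)} = 4 \left(- \frac{1}{5}\right) = - \frac{4}{5}$)
$l{\left(I,K \right)} = - \frac{8}{5}$ ($l{\left(I,K \right)} = 2 \left(- \frac{4}{5}\right) 1 = \left(- \frac{8}{5}\right) 1 = - \frac{8}{5}$)
$U = - \frac{543}{830}$ ($U = \left(-543\right) \frac{1}{830} = - \frac{543}{830} \approx -0.65422$)
$o = - \frac{1086}{415}$ ($o = \left(- \frac{543}{830}\right) 4 = - \frac{1086}{415} \approx -2.6169$)
$\left(l{\left(4,6 \right)} + 15\right) \left(-1\right) - o = \left(- \frac{8}{5} + 15\right) \left(-1\right) - - \frac{1086}{415} = \frac{67}{5} \left(-1\right) + \frac{1086}{415} = - \frac{67}{5} + \frac{1086}{415} = - \frac{895}{83}$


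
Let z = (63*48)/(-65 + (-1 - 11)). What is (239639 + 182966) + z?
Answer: 4648223/11 ≈ 4.2257e+5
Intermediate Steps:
z = -432/11 (z = 3024/(-65 - 12) = 3024/(-77) = 3024*(-1/77) = -432/11 ≈ -39.273)
(239639 + 182966) + z = (239639 + 182966) - 432/11 = 422605 - 432/11 = 4648223/11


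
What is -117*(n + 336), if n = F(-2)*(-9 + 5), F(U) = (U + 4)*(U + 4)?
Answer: -37440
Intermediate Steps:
F(U) = (4 + U)² (F(U) = (4 + U)*(4 + U) = (4 + U)²)
n = -16 (n = (4 - 2)²*(-9 + 5) = 2²*(-4) = 4*(-4) = -16)
-117*(n + 336) = -117*(-16 + 336) = -117*320 = -37440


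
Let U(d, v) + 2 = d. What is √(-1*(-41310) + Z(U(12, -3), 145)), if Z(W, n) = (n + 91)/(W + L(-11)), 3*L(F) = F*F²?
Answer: 11*√577854762/1301 ≈ 203.25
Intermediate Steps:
U(d, v) = -2 + d
L(F) = F³/3 (L(F) = (F*F²)/3 = F³/3)
Z(W, n) = (91 + n)/(-1331/3 + W) (Z(W, n) = (n + 91)/(W + (⅓)*(-11)³) = (91 + n)/(W + (⅓)*(-1331)) = (91 + n)/(W - 1331/3) = (91 + n)/(-1331/3 + W))
√(-1*(-41310) + Z(U(12, -3), 145)) = √(-1*(-41310) + 3*(91 + 145)/(-1331 + 3*(-2 + 12))) = √(41310 + 3*236/(-1331 + 3*10)) = √(41310 + 3*236/(-1331 + 30)) = √(41310 + 3*236/(-1301)) = √(41310 + 3*(-1/1301)*236) = √(41310 - 708/1301) = √(53743602/1301) = 11*√577854762/1301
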